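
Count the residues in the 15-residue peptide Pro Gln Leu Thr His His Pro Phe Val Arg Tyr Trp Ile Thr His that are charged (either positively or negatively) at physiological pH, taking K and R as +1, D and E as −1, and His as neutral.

1

Charged side chains at pH ~7.4: K, R (positive); D, E (negative).
Matching residues: Arg10.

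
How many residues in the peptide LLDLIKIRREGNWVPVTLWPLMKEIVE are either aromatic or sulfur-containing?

Aromatic: F, W, Y. Sulfur-containing: C, M.
Aromatic residues here: W13, W19 (2).
Sulfur-containing residues here: M22 (1).
The two groups share no amino acid, so total = 2 + 1 = 3.

3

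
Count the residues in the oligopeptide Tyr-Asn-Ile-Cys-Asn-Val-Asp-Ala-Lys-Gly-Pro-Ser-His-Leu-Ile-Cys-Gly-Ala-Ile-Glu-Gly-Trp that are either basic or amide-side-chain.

Basic: H, K, R. Amide-side-chain: N, Q.
Basic residues here: Lys9, His13 (2).
Amide-side-chain residues here: Asn2, Asn5 (2).
The two groups share no amino acid, so total = 2 + 2 = 4.

4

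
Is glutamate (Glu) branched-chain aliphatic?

No

Valine (V), leucine (L), and isoleucine (I) are the branched-chain amino acids.
Glutamate is not in this group.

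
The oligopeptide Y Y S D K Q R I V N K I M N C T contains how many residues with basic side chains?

The basic amino acids are Lys (K), Arg (R), and His (H).
Matching residues: K5, R7, K11.

3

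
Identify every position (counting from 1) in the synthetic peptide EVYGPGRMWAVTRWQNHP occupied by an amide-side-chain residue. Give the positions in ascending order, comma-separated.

15, 16

Asparagine (N) and glutamine (Q) have uncharged amide side chains.
Matching residues: Q15, N16.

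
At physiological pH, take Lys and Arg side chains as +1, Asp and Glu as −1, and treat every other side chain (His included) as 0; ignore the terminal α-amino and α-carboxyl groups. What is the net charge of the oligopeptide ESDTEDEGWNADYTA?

Positive (K, R): none → +0.
Negative (D, E): E1, D3, E5, D6, E7, D12 → −6.
Net charge = (+0) + (−6) = −6.

-6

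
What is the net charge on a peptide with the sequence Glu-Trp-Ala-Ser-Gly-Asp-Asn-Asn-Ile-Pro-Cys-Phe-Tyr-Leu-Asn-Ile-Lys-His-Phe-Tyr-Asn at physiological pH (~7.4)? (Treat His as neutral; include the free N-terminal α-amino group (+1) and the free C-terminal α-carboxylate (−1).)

The side chains ionized at physiological pH are Lys/Arg (+1) and Asp/Glu (−1); with His treated as neutral, nothing else contributes.
Positive (K, R): Lys17 → +1.
Negative (D, E): Glu1, Asp6 → −2.
The N-terminus (+1) and C-terminus (−1) cancel.
Net charge = (+1) + (−2) = −1.

-1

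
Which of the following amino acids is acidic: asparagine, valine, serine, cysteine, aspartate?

aspartate

Only D (aspartate) and E (glutamate) carry a side-chain carboxylic acid.
Of the listed options, only aspartate belongs to this group.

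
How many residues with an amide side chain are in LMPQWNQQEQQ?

Only N (asparagine) and Q (glutamine) carry a side-chain carboxamide.
Matching residues: Q4, N6, Q7, Q8, Q10, Q11.

6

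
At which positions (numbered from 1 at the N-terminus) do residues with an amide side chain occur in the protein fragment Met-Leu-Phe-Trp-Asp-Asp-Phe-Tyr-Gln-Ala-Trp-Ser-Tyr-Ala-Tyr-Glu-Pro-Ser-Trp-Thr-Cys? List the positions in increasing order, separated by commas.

9

The amide-side-chain residues are Asn (N) and Gln (Q).
Matching residues: Gln9.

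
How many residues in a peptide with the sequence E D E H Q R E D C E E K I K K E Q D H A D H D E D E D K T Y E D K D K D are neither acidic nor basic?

Acidic: D, E. Basic: K, R, H. All other residues are neither.
Matching residues: Q5, C9, I13, Q17, A20, T29, Y30.

7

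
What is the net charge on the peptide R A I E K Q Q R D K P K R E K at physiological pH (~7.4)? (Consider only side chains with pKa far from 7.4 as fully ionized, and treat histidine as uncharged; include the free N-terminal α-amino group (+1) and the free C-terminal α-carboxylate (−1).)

+4

Near pH 7.4, K and R contribute +1 each, D and E contribute −1 each, and every other side chain (His included, as stated) is uncharged.
Positive (K, R): R1, K5, R8, K10, K12, R13, K15 → +7.
Negative (D, E): E4, D9, E14 → −3.
The N-terminus (+1) and C-terminus (−1) cancel.
Net charge = (+7) + (−3) = +4.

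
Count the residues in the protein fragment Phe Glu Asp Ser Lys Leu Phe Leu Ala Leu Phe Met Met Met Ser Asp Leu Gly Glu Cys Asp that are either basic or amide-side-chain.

1

Basic: H, K, R. Amide-side-chain: N, Q.
Basic residues here: Lys5 (1).
Amide-side-chain residues here: none (0).
The two groups share no amino acid, so total = 1 + 0 = 1.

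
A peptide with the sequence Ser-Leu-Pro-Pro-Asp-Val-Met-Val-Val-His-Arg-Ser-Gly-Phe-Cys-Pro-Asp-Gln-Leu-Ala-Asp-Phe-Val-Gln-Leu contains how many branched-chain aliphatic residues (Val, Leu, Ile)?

Matching residues: Leu2, Val6, Val8, Val9, Leu19, Val23, Leu25.

7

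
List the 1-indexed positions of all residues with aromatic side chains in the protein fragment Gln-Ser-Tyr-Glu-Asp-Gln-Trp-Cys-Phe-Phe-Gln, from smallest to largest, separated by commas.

3, 7, 9, 10

Phenylalanine (F), tryptophan (W), and tyrosine (Y) have aromatic ring side chains.
Matching residues: Tyr3, Trp7, Phe9, Phe10.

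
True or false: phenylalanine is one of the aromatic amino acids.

True

Phenylalanine (F), tryptophan (W), and tyrosine (Y) have aromatic ring side chains.
Phenylalanine is in this group.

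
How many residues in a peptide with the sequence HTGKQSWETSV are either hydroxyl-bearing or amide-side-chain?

Hydroxyl-bearing: S, T, Y. Amide-side-chain: N, Q.
Hydroxyl-bearing residues here: T2, S6, T9, S10 (4).
Amide-side-chain residues here: Q5 (1).
The two groups share no amino acid, so total = 4 + 1 = 5.

5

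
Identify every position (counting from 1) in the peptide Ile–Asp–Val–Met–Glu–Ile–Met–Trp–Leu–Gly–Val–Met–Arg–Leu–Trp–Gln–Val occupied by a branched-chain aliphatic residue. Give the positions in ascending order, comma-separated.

1, 3, 6, 9, 11, 14, 17

V, L, and I make up the branched-chain aliphatic group.
Matching residues: Ile1, Val3, Ile6, Leu9, Val11, Leu14, Val17.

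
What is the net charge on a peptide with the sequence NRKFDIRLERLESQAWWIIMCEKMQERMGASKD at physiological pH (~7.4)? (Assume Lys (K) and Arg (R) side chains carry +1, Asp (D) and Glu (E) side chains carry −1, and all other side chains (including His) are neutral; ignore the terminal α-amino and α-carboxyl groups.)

Positive (K, R): R2, K3, R7, R10, K23, R27, K32 → +7.
Negative (D, E): D5, E9, E12, E22, E26, D33 → −6.
Net charge = (+7) + (−6) = +1.

+1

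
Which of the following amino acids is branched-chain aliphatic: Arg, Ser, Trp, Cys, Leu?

Leu

The BCAAs are Val, Leu, and Ile — aliphatic side chains with a branch point.
Of the listed options, only Leu belongs to this group.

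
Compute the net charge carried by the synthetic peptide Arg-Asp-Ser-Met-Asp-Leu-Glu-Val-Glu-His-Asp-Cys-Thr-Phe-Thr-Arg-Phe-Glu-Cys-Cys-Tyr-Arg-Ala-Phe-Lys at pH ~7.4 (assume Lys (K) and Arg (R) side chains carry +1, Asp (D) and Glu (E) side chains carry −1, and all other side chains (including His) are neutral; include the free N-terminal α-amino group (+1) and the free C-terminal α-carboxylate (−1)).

-2

Positive (K, R): Arg1, Arg16, Arg22, Lys25 → +4.
Negative (D, E): Asp2, Asp5, Glu7, Glu9, Asp11, Glu18 → −6.
The N-terminus (+1) and C-terminus (−1) cancel.
Net charge = (+4) + (−6) = −2.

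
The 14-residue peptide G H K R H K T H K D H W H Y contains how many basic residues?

The basic amino acids are Lys (K), Arg (R), and His (H).
Matching residues: H2, K3, R4, H5, K6, H8, K9, H11, H13.

9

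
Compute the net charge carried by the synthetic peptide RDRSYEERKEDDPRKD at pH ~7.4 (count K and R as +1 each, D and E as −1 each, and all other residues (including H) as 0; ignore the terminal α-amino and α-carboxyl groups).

-1

Positive (K, R): R1, R3, R8, K9, R14, K15 → +6.
Negative (D, E): D2, E6, E7, E10, D11, D12, D16 → −7.
Net charge = (+6) + (−7) = −1.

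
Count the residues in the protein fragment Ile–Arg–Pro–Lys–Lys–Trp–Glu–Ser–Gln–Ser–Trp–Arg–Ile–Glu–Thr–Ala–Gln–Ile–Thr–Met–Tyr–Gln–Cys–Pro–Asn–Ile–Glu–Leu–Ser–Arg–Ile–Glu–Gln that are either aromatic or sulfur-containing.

5

Aromatic: F, W, Y. Sulfur-containing: C, M.
Aromatic residues here: Trp6, Trp11, Tyr21 (3).
Sulfur-containing residues here: Met20, Cys23 (2).
The two groups share no amino acid, so total = 3 + 2 = 5.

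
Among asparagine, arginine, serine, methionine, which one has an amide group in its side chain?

Only N (asparagine) and Q (glutamine) carry a side-chain carboxamide.
Of the listed options, only asparagine belongs to this group.

asparagine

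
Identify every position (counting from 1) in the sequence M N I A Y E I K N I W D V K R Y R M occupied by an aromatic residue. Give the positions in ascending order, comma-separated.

Phenylalanine (F), tryptophan (W), and tyrosine (Y) have aromatic ring side chains.
Matching residues: Y5, W11, Y16.

5, 11, 16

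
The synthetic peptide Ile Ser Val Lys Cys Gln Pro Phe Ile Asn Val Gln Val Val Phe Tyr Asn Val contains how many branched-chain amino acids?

7

Valine (V), leucine (L), and isoleucine (I) are the branched-chain amino acids.
Matching residues: Ile1, Val3, Ile9, Val11, Val13, Val14, Val18.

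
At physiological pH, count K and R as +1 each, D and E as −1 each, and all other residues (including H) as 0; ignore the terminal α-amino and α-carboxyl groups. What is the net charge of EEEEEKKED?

Positive (K, R): K6, K7 → +2.
Negative (D, E): E1, E2, E3, E4, E5, E8, D9 → −7.
Net charge = (+2) + (−7) = −5.

-5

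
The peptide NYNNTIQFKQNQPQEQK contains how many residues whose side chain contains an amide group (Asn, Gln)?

9

Matching residues: N1, N3, N4, Q7, Q10, N11, Q12, Q14, Q16.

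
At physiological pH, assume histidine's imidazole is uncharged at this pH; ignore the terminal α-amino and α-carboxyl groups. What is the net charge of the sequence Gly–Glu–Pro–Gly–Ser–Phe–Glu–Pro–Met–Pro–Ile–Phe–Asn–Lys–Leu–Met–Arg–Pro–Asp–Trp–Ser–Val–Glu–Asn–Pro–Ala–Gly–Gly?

The side chains ionized at physiological pH are Lys/Arg (+1) and Asp/Glu (−1); with His treated as neutral, nothing else contributes.
Positive (K, R): Lys14, Arg17 → +2.
Negative (D, E): Glu2, Glu7, Asp19, Glu23 → −4.
Net charge = (+2) + (−4) = −2.

-2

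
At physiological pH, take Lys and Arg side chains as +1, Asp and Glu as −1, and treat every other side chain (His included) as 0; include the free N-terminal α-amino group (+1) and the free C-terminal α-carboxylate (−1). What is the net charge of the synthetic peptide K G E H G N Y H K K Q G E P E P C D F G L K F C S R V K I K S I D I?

Positive (K, R): K1, K9, K10, K22, R26, K28, K30 → +7.
Negative (D, E): E3, E13, E15, D18, D33 → −5.
The N-terminus (+1) and C-terminus (−1) cancel.
Net charge = (+7) + (−5) = +2.

+2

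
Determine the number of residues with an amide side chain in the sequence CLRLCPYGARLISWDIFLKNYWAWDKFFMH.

1

Asparagine (N) and glutamine (Q) have uncharged amide side chains.
Matching residues: N20.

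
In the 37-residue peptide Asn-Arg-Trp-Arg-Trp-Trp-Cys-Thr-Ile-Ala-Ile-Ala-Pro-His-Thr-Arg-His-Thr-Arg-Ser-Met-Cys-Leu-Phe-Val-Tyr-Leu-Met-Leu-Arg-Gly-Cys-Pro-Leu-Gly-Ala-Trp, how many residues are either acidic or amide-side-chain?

1

Acidic: D, E. Amide-side-chain: N, Q.
Acidic residues here: none (0).
Amide-side-chain residues here: Asn1 (1).
The two groups share no amino acid, so total = 0 + 1 = 1.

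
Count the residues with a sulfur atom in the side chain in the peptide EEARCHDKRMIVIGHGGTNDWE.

2

Only Cys (C) and Met (M) have a sulfur atom in the side chain.
Matching residues: C5, M10.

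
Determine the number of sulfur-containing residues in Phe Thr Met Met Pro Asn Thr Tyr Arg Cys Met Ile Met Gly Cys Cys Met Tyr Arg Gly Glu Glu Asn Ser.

8

Only Cys (C) and Met (M) have a sulfur atom in the side chain.
Matching residues: Met3, Met4, Cys10, Met11, Met13, Cys15, Cys16, Met17.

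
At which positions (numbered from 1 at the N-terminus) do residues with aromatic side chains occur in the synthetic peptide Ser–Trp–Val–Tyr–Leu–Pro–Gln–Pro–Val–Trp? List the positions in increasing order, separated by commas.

F, W, and Y each carry an aromatic ring on the side chain.
Matching residues: Trp2, Tyr4, Trp10.

2, 4, 10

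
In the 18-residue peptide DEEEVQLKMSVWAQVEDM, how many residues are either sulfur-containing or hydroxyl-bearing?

Sulfur-containing: C, M. Hydroxyl-bearing: S, T, Y.
Sulfur-containing residues here: M9, M18 (2).
Hydroxyl-bearing residues here: S10 (1).
The two groups share no amino acid, so total = 2 + 1 = 3.

3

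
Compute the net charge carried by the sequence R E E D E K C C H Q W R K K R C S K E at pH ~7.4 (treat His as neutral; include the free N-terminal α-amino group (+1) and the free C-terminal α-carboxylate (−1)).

+2

The side chains ionized at physiological pH are Lys/Arg (+1) and Asp/Glu (−1); with His treated as neutral, nothing else contributes.
Positive (K, R): R1, K6, R12, K13, K14, R15, K18 → +7.
Negative (D, E): E2, E3, D4, E5, E19 → −5.
The N-terminus (+1) and C-terminus (−1) cancel.
Net charge = (+7) + (−5) = +2.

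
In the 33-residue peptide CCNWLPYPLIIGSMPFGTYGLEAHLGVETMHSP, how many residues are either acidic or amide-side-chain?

Acidic: D, E. Amide-side-chain: N, Q.
Acidic residues here: E22, E28 (2).
Amide-side-chain residues here: N3 (1).
The two groups share no amino acid, so total = 2 + 1 = 3.

3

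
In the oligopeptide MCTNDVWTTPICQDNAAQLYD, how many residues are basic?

K, R, and H are the three residues with basic side chains (ε-amine, guanidinium, and imidazole respectively).
None of the 21 residues belong to this group.

0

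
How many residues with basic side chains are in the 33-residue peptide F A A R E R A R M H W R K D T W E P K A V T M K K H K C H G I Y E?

The basic amino acids are Lys (K), Arg (R), and His (H).
Matching residues: R4, R6, R8, H10, R12, K13, K19, K24, K25, H26, K27, H29.

12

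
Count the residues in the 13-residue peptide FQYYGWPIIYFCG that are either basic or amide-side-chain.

1

Basic: H, K, R. Amide-side-chain: N, Q.
Basic residues here: none (0).
Amide-side-chain residues here: Q2 (1).
The two groups share no amino acid, so total = 0 + 1 = 1.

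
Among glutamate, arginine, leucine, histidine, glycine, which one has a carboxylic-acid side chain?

Only D (aspartate) and E (glutamate) carry a side-chain carboxylic acid.
Of the listed options, only glutamate belongs to this group.

glutamate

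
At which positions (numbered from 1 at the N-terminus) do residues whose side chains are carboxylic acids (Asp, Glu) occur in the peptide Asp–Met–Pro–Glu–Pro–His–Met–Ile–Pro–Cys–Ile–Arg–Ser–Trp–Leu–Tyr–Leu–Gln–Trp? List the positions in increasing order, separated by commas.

Matching residues: Asp1, Glu4.

1, 4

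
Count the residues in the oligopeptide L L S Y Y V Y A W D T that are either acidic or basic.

1

Acidic: D, E. Basic: H, K, R.
Acidic residues here: D10 (1).
Basic residues here: none (0).
The two groups share no amino acid, so total = 1 + 0 = 1.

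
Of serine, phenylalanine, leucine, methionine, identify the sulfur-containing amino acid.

methionine

Cysteine (C, thiol) and methionine (M, thioether) are the two sulfur-containing amino acids.
Of the listed options, only methionine belongs to this group.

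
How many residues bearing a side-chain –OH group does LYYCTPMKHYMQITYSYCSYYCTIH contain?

The –OH-bearing residues are Ser, Thr (aliphatic alcohols), and Tyr (phenol).
Matching residues: Y2, Y3, T5, Y10, T14, Y15, S16, Y17, S19, Y20, Y21, T23.

12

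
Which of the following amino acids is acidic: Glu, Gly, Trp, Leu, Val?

Glu

Only D (aspartate) and E (glutamate) carry a side-chain carboxylic acid.
Of the listed options, only Glu belongs to this group.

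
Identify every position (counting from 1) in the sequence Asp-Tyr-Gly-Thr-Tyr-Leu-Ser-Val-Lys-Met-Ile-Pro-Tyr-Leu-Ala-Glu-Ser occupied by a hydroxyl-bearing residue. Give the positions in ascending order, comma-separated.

2, 4, 5, 7, 13, 17

S, T, and Y are the three residues with a side-chain hydroxyl.
Matching residues: Tyr2, Thr4, Tyr5, Ser7, Tyr13, Ser17.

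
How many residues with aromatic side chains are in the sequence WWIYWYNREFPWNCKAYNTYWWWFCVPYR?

14

Phenylalanine (F), tryptophan (W), and tyrosine (Y) have aromatic ring side chains.
Matching residues: W1, W2, Y4, W5, Y6, F10, W12, Y17, Y20, W21, W22, W23, F24, Y28.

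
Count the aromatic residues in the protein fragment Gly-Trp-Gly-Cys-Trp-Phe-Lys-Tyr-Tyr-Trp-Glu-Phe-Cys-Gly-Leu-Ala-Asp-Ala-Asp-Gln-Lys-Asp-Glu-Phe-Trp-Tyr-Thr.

10

F, W, and Y each carry an aromatic ring on the side chain.
Matching residues: Trp2, Trp5, Phe6, Tyr8, Tyr9, Trp10, Phe12, Phe24, Trp25, Tyr26.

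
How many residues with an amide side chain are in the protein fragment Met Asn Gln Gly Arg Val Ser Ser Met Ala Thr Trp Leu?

2

The amide-side-chain residues are Asn (N) and Gln (Q).
Matching residues: Asn2, Gln3.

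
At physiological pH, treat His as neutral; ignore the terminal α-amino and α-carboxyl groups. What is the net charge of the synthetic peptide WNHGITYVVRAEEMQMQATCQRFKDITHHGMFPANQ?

0

Near pH 7.4, K and R contribute +1 each, D and E contribute −1 each, and every other side chain (His included, as stated) is uncharged.
Positive (K, R): R10, R22, K24 → +3.
Negative (D, E): E12, E13, D25 → −3.
Net charge = (+3) + (−3) = 0.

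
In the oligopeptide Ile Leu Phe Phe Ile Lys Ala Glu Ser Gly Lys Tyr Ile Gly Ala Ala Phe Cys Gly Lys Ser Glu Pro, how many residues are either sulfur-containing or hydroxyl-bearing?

4

Sulfur-containing: C, M. Hydroxyl-bearing: S, T, Y.
Sulfur-containing residues here: Cys18 (1).
Hydroxyl-bearing residues here: Ser9, Tyr12, Ser21 (3).
The two groups share no amino acid, so total = 1 + 3 = 4.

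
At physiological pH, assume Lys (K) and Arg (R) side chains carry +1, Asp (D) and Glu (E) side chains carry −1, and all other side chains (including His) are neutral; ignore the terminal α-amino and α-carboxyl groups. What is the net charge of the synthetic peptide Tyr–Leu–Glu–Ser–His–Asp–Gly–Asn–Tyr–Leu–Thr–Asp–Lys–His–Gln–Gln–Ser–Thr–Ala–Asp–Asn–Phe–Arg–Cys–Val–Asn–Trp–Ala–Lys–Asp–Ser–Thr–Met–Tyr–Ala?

-2

Positive (K, R): Lys13, Arg23, Lys29 → +3.
Negative (D, E): Glu3, Asp6, Asp12, Asp20, Asp30 → −5.
Net charge = (+3) + (−5) = −2.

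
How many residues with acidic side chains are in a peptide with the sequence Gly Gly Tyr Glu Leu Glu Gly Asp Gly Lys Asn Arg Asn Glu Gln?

The acidic residues are Asp (D) and Glu (E), whose side chains end in a carboxylate group.
Matching residues: Glu4, Glu6, Asp8, Glu14.

4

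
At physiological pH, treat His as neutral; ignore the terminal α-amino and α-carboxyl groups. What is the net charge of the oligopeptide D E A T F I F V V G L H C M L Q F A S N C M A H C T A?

-2

The side chains ionized at physiological pH are Lys/Arg (+1) and Asp/Glu (−1); with His treated as neutral, nothing else contributes.
Positive (K, R): none → +0.
Negative (D, E): D1, E2 → −2.
Net charge = (+0) + (−2) = −2.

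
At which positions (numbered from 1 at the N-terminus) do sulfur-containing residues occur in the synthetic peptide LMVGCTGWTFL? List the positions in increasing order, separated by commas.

2, 5

Only Cys (C) and Met (M) have a sulfur atom in the side chain.
Matching residues: M2, C5.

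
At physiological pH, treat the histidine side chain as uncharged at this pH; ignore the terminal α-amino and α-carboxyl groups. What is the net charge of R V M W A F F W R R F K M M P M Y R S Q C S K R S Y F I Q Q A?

The side chains ionized at physiological pH are Lys/Arg (+1) and Asp/Glu (−1); with His treated as neutral, nothing else contributes.
Positive (K, R): R1, R9, R10, K12, R18, K23, R24 → +7.
Negative (D, E): none → −0.
Net charge = (+7) + (−0) = +7.

+7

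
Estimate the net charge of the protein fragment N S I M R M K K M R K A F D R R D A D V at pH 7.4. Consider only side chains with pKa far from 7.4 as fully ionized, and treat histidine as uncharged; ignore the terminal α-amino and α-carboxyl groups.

Near pH 7.4, K and R contribute +1 each, D and E contribute −1 each, and every other side chain (His included, as stated) is uncharged.
Positive (K, R): R5, K7, K8, R10, K11, R15, R16 → +7.
Negative (D, E): D14, D17, D19 → −3.
Net charge = (+7) + (−3) = +4.

+4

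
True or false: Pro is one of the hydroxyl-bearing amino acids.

False

Serine (S), threonine (T), and tyrosine (Y) each carry a hydroxyl group on the side chain.
Proline is not in this group.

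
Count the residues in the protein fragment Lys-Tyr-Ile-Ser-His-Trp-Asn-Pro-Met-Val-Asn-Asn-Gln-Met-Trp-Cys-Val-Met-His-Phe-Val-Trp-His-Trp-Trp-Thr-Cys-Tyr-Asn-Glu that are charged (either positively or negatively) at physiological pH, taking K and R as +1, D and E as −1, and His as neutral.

Charged side chains at pH ~7.4: K, R (positive); D, E (negative).
Matching residues: Lys1, Glu30.

2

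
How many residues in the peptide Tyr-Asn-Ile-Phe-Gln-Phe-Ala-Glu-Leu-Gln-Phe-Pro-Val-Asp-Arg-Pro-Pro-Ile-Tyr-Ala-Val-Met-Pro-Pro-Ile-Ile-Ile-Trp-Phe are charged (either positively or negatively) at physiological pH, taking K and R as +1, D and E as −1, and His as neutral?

Charged side chains at pH ~7.4: K, R (positive); D, E (negative).
Matching residues: Glu8, Asp14, Arg15.

3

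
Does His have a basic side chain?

Lysine (K), arginine (R), and histidine (H) have basic, nitrogen-containing side chains.
Histidine is in this group.

Yes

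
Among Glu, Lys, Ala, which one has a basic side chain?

Lysine (K), arginine (R), and histidine (H) have basic, nitrogen-containing side chains.
Of the listed options, only Lys belongs to this group.

Lys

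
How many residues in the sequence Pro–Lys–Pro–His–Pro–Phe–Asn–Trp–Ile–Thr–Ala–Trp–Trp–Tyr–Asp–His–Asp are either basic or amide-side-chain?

Basic: H, K, R. Amide-side-chain: N, Q.
Basic residues here: Lys2, His4, His16 (3).
Amide-side-chain residues here: Asn7 (1).
The two groups share no amino acid, so total = 3 + 1 = 4.

4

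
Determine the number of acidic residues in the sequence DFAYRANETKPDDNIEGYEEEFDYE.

10

Aspartate (D) and glutamate (E) have carboxylic-acid side chains and are the acidic amino acids.
Matching residues: D1, E8, D12, D13, E16, E19, E20, E21, D23, E25.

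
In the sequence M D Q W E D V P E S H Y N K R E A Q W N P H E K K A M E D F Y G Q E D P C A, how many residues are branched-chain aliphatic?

1

The BCAAs are Val, Leu, and Ile — aliphatic side chains with a branch point.
Matching residues: V7.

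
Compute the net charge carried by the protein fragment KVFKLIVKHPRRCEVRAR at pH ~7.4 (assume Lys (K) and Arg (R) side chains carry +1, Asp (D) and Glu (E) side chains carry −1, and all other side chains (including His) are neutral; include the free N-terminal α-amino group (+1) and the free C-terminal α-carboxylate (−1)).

+6

Positive (K, R): K1, K4, K8, R11, R12, R16, R18 → +7.
Negative (D, E): E14 → −1.
The N-terminus (+1) and C-terminus (−1) cancel.
Net charge = (+7) + (−1) = +6.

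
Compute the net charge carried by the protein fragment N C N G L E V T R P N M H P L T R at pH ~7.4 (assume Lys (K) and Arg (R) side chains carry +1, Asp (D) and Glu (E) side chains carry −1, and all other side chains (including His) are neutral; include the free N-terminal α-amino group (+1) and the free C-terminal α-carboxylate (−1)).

Positive (K, R): R9, R17 → +2.
Negative (D, E): E6 → −1.
The N-terminus (+1) and C-terminus (−1) cancel.
Net charge = (+2) + (−1) = +1.

+1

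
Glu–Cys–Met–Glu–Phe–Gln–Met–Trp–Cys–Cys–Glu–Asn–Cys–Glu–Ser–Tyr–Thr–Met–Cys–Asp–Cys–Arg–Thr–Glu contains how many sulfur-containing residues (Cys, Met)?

Matching residues: Cys2, Met3, Met7, Cys9, Cys10, Cys13, Met18, Cys19, Cys21.

9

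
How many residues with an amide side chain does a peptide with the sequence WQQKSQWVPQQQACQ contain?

The amide-side-chain residues are Asn (N) and Gln (Q).
Matching residues: Q2, Q3, Q6, Q10, Q11, Q12, Q15.

7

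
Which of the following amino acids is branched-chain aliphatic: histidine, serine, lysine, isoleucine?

Valine (V), leucine (L), and isoleucine (I) are the branched-chain amino acids.
Of the listed options, only isoleucine belongs to this group.

isoleucine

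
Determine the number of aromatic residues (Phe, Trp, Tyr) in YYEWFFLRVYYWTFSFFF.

Matching residues: Y1, Y2, W4, F5, F6, Y10, Y11, W12, F14, F16, F17, F18.

12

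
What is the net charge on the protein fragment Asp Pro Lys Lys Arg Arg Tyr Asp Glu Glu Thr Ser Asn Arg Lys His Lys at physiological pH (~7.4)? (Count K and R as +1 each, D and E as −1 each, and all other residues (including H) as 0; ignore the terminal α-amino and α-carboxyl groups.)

+3

Positive (K, R): Lys3, Lys4, Arg5, Arg6, Arg14, Lys15, Lys17 → +7.
Negative (D, E): Asp1, Asp8, Glu9, Glu10 → −4.
Net charge = (+7) + (−4) = +3.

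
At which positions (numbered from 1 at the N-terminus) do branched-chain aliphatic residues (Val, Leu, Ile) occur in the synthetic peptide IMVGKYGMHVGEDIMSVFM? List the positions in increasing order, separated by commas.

1, 3, 10, 14, 17

Matching residues: I1, V3, V10, I14, V17.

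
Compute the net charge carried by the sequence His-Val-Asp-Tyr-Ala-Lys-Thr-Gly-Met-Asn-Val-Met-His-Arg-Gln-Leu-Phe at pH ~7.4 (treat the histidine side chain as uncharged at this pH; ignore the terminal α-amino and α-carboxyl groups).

+1

The side chains ionized at physiological pH are Lys/Arg (+1) and Asp/Glu (−1); with His treated as neutral, nothing else contributes.
Positive (K, R): Lys6, Arg14 → +2.
Negative (D, E): Asp3 → −1.
Net charge = (+2) + (−1) = +1.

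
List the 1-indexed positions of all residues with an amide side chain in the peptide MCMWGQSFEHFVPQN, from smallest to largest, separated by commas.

6, 14, 15

Only N (asparagine) and Q (glutamine) carry a side-chain carboxamide.
Matching residues: Q6, Q14, N15.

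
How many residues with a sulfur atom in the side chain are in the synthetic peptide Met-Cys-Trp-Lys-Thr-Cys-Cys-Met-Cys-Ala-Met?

7

The sulfur-bearing residues are cysteine (–SH) and methionine (–S–CH₃).
Matching residues: Met1, Cys2, Cys6, Cys7, Met8, Cys9, Met11.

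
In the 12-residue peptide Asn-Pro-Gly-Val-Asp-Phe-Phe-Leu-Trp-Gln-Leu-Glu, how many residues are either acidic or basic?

Acidic: D, E. Basic: H, K, R.
Acidic residues here: Asp5, Glu12 (2).
Basic residues here: none (0).
The two groups share no amino acid, so total = 2 + 0 = 2.

2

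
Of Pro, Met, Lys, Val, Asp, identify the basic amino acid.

Lys

K, R, and H are the three residues with basic side chains (ε-amine, guanidinium, and imidazole respectively).
Of the listed options, only Lys belongs to this group.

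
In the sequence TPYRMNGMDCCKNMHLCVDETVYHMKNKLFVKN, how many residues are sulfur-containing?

7

Cysteine (C, thiol) and methionine (M, thioether) are the two sulfur-containing amino acids.
Matching residues: M5, M8, C10, C11, M14, C17, M25.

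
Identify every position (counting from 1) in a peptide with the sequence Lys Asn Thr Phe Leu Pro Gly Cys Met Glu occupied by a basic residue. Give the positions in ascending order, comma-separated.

1

The basic amino acids are Lys (K), Arg (R), and His (H).
Matching residues: Lys1.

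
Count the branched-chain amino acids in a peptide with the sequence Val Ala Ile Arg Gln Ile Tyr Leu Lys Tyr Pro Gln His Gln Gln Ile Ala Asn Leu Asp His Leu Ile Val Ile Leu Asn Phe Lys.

11

V, L, and I make up the branched-chain aliphatic group.
Matching residues: Val1, Ile3, Ile6, Leu8, Ile16, Leu19, Leu22, Ile23, Val24, Ile25, Leu26.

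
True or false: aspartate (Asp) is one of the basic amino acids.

False

Lysine (K), arginine (R), and histidine (H) have basic, nitrogen-containing side chains.
Aspartate is not in this group.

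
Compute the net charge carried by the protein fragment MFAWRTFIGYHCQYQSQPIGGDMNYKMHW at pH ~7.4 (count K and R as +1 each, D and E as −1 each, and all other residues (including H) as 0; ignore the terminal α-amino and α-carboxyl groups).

+1

Positive (K, R): R5, K26 → +2.
Negative (D, E): D22 → −1.
Net charge = (+2) + (−1) = +1.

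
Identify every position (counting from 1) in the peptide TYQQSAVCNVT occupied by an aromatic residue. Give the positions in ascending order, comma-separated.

F, W, and Y each carry an aromatic ring on the side chain.
Matching residues: Y2.

2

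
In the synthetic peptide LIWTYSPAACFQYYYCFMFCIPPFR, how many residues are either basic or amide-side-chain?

2

Basic: H, K, R. Amide-side-chain: N, Q.
Basic residues here: R25 (1).
Amide-side-chain residues here: Q12 (1).
The two groups share no amino acid, so total = 1 + 1 = 2.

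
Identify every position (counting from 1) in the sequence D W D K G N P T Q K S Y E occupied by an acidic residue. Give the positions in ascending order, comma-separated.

Matching residues: D1, D3, E13.

1, 3, 13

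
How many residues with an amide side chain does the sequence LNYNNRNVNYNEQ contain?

Only N (asparagine) and Q (glutamine) carry a side-chain carboxamide.
Matching residues: N2, N4, N5, N7, N9, N11, Q13.

7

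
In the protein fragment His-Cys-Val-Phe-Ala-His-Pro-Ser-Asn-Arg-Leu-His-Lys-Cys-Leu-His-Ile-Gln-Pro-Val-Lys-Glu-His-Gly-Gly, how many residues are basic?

8

The basic amino acids are Lys (K), Arg (R), and His (H).
Matching residues: His1, His6, Arg10, His12, Lys13, His16, Lys21, His23.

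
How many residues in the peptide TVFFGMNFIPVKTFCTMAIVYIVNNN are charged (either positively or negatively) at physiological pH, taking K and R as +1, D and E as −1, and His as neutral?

1

Charged side chains at pH ~7.4: K, R (positive); D, E (negative).
Matching residues: K12.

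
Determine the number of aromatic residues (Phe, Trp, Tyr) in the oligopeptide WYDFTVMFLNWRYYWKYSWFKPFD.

Matching residues: W1, Y2, F4, F8, W11, Y13, Y14, W15, Y17, W19, F20, F23.

12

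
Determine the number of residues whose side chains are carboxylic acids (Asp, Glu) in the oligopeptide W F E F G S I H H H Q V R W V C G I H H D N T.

2

Matching residues: E3, D21.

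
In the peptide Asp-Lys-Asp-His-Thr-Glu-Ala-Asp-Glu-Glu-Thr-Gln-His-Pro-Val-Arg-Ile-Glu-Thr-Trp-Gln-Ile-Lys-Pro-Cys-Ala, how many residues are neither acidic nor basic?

14

Acidic: D, E. Basic: K, R, H. All other residues are neither.
Matching residues: Thr5, Ala7, Thr11, Gln12, Pro14, Val15, Ile17, Thr19, Trp20, Gln21, Ile22, Pro24, Cys25, Ala26.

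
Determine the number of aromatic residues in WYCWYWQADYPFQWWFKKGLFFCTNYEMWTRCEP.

14

The aromatic amino acids are Phe (F, benzyl), Trp (W, indole), and Tyr (Y, phenol).
Matching residues: W1, Y2, W4, Y5, W6, Y10, F12, W14, W15, F16, F21, F22, Y26, W29.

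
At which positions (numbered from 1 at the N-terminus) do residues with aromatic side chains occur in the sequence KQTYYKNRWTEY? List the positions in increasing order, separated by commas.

The aromatic amino acids are Phe (F, benzyl), Trp (W, indole), and Tyr (Y, phenol).
Matching residues: Y4, Y5, W9, Y12.

4, 5, 9, 12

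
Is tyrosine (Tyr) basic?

No

Lysine (K), arginine (R), and histidine (H) have basic, nitrogen-containing side chains.
Tyrosine is not in this group.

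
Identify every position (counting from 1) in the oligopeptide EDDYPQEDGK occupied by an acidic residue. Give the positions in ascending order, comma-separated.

The acidic residues are Asp (D) and Glu (E), whose side chains end in a carboxylate group.
Matching residues: E1, D2, D3, E7, D8.

1, 2, 3, 7, 8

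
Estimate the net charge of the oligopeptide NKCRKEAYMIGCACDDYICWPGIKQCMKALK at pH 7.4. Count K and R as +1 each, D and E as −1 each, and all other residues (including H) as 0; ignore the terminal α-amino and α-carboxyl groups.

Positive (K, R): K2, R4, K5, K24, K28, K31 → +6.
Negative (D, E): E6, D15, D16 → −3.
Net charge = (+6) + (−3) = +3.

+3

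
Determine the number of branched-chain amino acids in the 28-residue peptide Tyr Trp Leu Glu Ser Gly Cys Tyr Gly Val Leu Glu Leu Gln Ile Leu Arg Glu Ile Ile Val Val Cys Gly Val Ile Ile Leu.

The BCAAs are Val, Leu, and Ile — aliphatic side chains with a branch point.
Matching residues: Leu3, Val10, Leu11, Leu13, Ile15, Leu16, Ile19, Ile20, Val21, Val22, Val25, Ile26, Ile27, Leu28.

14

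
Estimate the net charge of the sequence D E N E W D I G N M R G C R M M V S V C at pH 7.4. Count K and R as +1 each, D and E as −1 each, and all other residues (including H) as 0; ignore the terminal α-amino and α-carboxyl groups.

Positive (K, R): R11, R14 → +2.
Negative (D, E): D1, E2, E4, D6 → −4.
Net charge = (+2) + (−4) = −2.

-2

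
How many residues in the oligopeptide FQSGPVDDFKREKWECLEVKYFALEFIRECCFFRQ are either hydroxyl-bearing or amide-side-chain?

4

Hydroxyl-bearing: S, T, Y. Amide-side-chain: N, Q.
Hydroxyl-bearing residues here: S3, Y21 (2).
Amide-side-chain residues here: Q2, Q35 (2).
The two groups share no amino acid, so total = 2 + 2 = 4.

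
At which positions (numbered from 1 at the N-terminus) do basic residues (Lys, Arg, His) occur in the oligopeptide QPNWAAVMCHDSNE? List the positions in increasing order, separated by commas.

Matching residues: H10.

10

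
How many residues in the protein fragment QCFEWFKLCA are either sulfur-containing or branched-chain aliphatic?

3

Sulfur-containing: C, M. Branched-chain aliphatic: I, L, V.
Sulfur-containing residues here: C2, C9 (2).
Branched-chain aliphatic residues here: L8 (1).
The two groups share no amino acid, so total = 2 + 1 = 3.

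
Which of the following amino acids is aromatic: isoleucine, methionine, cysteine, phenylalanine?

phenylalanine

F, W, and Y each carry an aromatic ring on the side chain.
Of the listed options, only phenylalanine belongs to this group.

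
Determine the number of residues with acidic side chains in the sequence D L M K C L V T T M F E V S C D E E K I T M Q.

5

Aspartate (D) and glutamate (E) have carboxylic-acid side chains and are the acidic amino acids.
Matching residues: D1, E12, D16, E17, E18.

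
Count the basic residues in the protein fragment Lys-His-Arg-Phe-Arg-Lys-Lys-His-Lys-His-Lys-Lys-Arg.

12

Lysine (K), arginine (R), and histidine (H) have basic, nitrogen-containing side chains.
Matching residues: Lys1, His2, Arg3, Arg5, Lys6, Lys7, His8, Lys9, His10, Lys11, Lys12, Arg13.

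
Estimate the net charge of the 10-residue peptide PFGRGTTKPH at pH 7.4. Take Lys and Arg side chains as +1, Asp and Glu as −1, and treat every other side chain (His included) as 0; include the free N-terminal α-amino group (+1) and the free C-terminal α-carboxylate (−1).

+2

Positive (K, R): R4, K8 → +2.
Negative (D, E): none → −0.
The N-terminus (+1) and C-terminus (−1) cancel.
Net charge = (+2) + (−0) = +2.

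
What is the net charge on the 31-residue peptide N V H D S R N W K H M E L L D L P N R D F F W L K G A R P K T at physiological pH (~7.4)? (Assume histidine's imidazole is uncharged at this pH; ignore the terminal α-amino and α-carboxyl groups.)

+2

Near pH 7.4, K and R contribute +1 each, D and E contribute −1 each, and every other side chain (His included, as stated) is uncharged.
Positive (K, R): R6, K9, R19, K25, R28, K30 → +6.
Negative (D, E): D4, E12, D15, D20 → −4.
Net charge = (+6) + (−4) = +2.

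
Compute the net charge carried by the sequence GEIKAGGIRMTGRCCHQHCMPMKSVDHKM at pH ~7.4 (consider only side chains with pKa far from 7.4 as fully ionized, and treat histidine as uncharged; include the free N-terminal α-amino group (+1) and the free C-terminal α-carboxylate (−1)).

+3

At pH ~7.4 the Lys and Arg side chains are protonated (+1), the Asp and Glu side chains are deprotonated (−1), and with His taken as neutral all other side chains carry no charge.
Positive (K, R): K4, R9, R13, K23, K28 → +5.
Negative (D, E): E2, D26 → −2.
The N-terminus (+1) and C-terminus (−1) cancel.
Net charge = (+5) + (−2) = +3.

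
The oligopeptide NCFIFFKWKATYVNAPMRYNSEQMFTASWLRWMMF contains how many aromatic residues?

10

F, W, and Y each carry an aromatic ring on the side chain.
Matching residues: F3, F5, F6, W8, Y12, Y19, F25, W29, W32, F35.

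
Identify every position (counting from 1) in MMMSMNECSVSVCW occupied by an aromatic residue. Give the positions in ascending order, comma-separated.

14

F, W, and Y each carry an aromatic ring on the side chain.
Matching residues: W14.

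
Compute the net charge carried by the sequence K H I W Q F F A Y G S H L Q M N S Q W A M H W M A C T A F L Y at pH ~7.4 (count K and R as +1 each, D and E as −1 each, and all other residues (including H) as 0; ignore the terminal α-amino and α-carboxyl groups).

+1

Positive (K, R): K1 → +1.
Negative (D, E): none → −0.
Net charge = (+1) + (−0) = +1.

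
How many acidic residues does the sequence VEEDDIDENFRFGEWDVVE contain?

9

The acidic residues are Asp (D) and Glu (E), whose side chains end in a carboxylate group.
Matching residues: E2, E3, D4, D5, D7, E8, E14, D16, E19.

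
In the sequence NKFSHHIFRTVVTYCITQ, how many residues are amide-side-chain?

2

Only N (asparagine) and Q (glutamine) carry a side-chain carboxamide.
Matching residues: N1, Q18.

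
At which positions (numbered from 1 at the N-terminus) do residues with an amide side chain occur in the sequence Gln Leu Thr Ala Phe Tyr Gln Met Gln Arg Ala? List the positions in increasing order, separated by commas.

1, 7, 9

Only N (asparagine) and Q (glutamine) carry a side-chain carboxamide.
Matching residues: Gln1, Gln7, Gln9.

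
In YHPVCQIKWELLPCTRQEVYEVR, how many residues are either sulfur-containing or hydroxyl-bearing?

5

Sulfur-containing: C, M. Hydroxyl-bearing: S, T, Y.
Sulfur-containing residues here: C5, C14 (2).
Hydroxyl-bearing residues here: Y1, T15, Y20 (3).
The two groups share no amino acid, so total = 2 + 3 = 5.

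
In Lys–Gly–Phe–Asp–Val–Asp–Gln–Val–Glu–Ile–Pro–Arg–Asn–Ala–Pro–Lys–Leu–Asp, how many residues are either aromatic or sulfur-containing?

Aromatic: F, W, Y. Sulfur-containing: C, M.
Aromatic residues here: Phe3 (1).
Sulfur-containing residues here: none (0).
The two groups share no amino acid, so total = 1 + 0 = 1.

1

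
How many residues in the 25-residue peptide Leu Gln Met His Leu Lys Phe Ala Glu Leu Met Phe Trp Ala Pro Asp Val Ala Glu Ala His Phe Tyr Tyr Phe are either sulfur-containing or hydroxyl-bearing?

Sulfur-containing: C, M. Hydroxyl-bearing: S, T, Y.
Sulfur-containing residues here: Met3, Met11 (2).
Hydroxyl-bearing residues here: Tyr23, Tyr24 (2).
The two groups share no amino acid, so total = 2 + 2 = 4.

4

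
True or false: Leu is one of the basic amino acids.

The basic amino acids are Lys (K), Arg (R), and His (H).
Leucine is not in this group.

False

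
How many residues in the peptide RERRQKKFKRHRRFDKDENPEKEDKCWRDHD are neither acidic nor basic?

7

Acidic: D, E. Basic: K, R, H. All other residues are neither.
Matching residues: Q5, F8, F14, N19, P20, C26, W27.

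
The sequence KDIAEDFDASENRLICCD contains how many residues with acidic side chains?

6

Aspartate (D) and glutamate (E) have carboxylic-acid side chains and are the acidic amino acids.
Matching residues: D2, E5, D6, D8, E11, D18.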